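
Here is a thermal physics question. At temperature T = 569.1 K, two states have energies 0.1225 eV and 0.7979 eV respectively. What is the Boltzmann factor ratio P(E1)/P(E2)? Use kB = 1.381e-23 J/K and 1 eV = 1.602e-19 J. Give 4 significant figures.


Step 1: Compute energy difference dE = E1 - E2 = 0.1225 - 0.7979 = -0.6754 eV
Step 2: Convert to Joules: dE_J = -0.6754 * 1.602e-19 = -1.082e-19 J
Step 3: Compute exponent = -dE_J / (kB * T) = -(-1.082e-19) / (1.381e-23 * 569.1) = 13.77
Step 4: P(E1)/P(E2) = exp(13.77) = 9.527e+05

9.527e+05


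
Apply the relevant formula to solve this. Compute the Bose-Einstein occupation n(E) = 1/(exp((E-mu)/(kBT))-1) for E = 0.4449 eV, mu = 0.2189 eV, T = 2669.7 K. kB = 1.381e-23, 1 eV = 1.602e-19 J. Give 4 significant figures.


Step 1: (E - mu) = 0.226 eV
Step 2: x = (E-mu)*eV/(kB*T) = 0.226*1.602e-19/(1.381e-23*2669.7) = 0.982
Step 3: exp(x) = 2.67
Step 4: n = 1/(exp(x)-1) = 0.5989

0.5989


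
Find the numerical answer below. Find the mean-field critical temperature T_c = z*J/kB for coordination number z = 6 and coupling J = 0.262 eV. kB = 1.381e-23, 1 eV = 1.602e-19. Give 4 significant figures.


Step 1: z*J = 6*0.262 = 1.572 eV
Step 2: Convert to Joules: 1.572*1.602e-19 = 2.518e-19 J
Step 3: T_c = 2.518e-19 / 1.381e-23 = 1.824e+04 K

1.824e+04


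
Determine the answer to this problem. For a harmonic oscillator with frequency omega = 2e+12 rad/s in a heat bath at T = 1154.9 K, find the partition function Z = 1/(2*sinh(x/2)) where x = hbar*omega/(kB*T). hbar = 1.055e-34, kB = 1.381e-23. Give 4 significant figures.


Step 1: Compute x = hbar*omega/(kB*T) = 1.055e-34*2e+12/(1.381e-23*1154.9) = 0.01323
Step 2: x/2 = 0.006615
Step 3: sinh(x/2) = 0.006615
Step 4: Z = 1/(2*0.006615) = 75.59

75.59


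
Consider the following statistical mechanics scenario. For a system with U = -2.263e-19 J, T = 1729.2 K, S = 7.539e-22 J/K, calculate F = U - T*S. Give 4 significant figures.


Step 1: T*S = 1729.2 * 7.539e-22 = 1.304e-18 J
Step 2: F = U - T*S = -2.263e-19 - 1.304e-18
Step 3: F = -1.53e-18 J

-1.53e-18


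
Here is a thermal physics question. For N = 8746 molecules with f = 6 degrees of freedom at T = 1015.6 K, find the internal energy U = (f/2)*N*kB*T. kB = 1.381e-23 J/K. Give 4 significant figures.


Step 1: f/2 = 6/2 = 3.0
Step 2: N*kB*T = 8746*1.381e-23*1015.6 = 1.227e-16
Step 3: U = 3.0 * 1.227e-16 = 3.68e-16 J

3.68e-16


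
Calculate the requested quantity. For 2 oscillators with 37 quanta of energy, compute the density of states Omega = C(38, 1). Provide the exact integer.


Step 1: Use binomial coefficient C(38, 1)
Step 2: Numerator = 38! / 37!
Step 3: Denominator = 1!
Step 4: Omega = 38

38


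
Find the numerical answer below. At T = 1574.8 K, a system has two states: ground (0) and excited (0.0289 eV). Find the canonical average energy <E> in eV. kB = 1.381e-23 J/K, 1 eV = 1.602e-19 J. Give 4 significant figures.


Step 1: beta*E = 0.0289*1.602e-19/(1.381e-23*1574.8) = 0.2129
Step 2: exp(-beta*E) = 0.8083
Step 3: <E> = 0.0289*0.8083/(1+0.8083) = 0.01292 eV

0.01292


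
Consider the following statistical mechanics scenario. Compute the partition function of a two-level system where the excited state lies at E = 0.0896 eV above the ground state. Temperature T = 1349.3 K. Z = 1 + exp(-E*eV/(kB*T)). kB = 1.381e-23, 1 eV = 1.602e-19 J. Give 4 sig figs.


Step 1: Compute beta*E = E*eV/(kB*T) = 0.0896*1.602e-19/(1.381e-23*1349.3) = 0.7703
Step 2: exp(-beta*E) = exp(-0.7703) = 0.4629
Step 3: Z = 1 + 0.4629 = 1.463

1.463


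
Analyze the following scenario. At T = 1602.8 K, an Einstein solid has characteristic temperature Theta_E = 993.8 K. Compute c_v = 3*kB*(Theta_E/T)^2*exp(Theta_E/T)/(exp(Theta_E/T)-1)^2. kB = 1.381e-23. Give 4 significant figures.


Step 1: x = Theta_E/T = 993.8/1602.8 = 0.62
Step 2: x^2 = 0.3844
Step 3: exp(x) = 1.859
Step 4: c_v = 3*1.381e-23*0.3844*1.859/(1.859-1)^2 = 4.013e-23

4.013e-23


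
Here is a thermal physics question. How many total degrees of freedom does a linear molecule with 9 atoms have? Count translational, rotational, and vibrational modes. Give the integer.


Step 1: Translational DOF = 3
Step 2: Rotational DOF (linear) = 2
Step 3: Vibrational DOF = 3*9 - 5 = 22
Step 4: Total = 3 + 2 + 22 = 27

27


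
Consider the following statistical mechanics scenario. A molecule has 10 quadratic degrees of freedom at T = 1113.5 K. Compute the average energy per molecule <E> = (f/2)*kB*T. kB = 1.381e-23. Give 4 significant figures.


Step 1: f/2 = 10/2 = 5
Step 2: kB*T = 1.381e-23 * 1113.5 = 1.538e-20
Step 3: <E> = 5 * 1.538e-20 = 7.689e-20 J

7.689e-20


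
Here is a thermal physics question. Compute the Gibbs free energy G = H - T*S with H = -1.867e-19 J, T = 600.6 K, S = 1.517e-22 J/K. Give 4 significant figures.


Step 1: T*S = 600.6 * 1.517e-22 = 9.111e-20 J
Step 2: G = H - T*S = -1.867e-19 - 9.111e-20
Step 3: G = -2.778e-19 J

-2.778e-19


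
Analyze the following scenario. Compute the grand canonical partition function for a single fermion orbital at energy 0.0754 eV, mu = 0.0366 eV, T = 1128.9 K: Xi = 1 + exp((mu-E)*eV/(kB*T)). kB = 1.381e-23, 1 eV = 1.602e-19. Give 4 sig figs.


Step 1: (mu - E) = 0.0366 - 0.0754 = -0.0388 eV
Step 2: x = (mu-E)*eV/(kB*T) = -0.0388*1.602e-19/(1.381e-23*1128.9) = -0.3987
Step 3: exp(x) = 0.6712
Step 4: Xi = 1 + 0.6712 = 1.671

1.671


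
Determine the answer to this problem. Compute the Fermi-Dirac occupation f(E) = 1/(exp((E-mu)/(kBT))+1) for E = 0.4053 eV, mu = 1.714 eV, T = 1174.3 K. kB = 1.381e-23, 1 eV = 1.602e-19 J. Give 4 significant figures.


Step 1: (E - mu) = 0.4053 - 1.714 = -1.309 eV
Step 2: Convert: (E-mu)*eV = -2.097e-19 J
Step 3: x = (E-mu)*eV/(kB*T) = -12.93
Step 4: f = 1/(exp(-12.93)+1) = 1

1


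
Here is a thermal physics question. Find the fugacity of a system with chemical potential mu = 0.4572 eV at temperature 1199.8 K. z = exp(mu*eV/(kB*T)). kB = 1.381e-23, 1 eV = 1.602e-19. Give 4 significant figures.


Step 1: Convert mu to Joules: 0.4572*1.602e-19 = 7.324e-20 J
Step 2: kB*T = 1.381e-23*1199.8 = 1.657e-20 J
Step 3: mu/(kB*T) = 4.42
Step 4: z = exp(4.42) = 83.13

83.13


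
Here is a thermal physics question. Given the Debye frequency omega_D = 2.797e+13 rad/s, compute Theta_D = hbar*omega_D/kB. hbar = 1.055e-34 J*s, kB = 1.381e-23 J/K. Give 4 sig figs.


Step 1: hbar*omega_D = 1.055e-34 * 2.797e+13 = 2.951e-21 J
Step 2: Theta_D = 2.951e-21 / 1.381e-23
Step 3: Theta_D = 213.7 K

213.7


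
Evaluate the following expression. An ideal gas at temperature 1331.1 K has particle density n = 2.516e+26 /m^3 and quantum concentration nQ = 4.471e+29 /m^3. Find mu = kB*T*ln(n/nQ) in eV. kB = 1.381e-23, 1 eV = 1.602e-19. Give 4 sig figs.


Step 1: n/nQ = 2.516e+26/4.471e+29 = 0.0005627
Step 2: ln(n/nQ) = -7.483
Step 3: mu = kB*T*ln(n/nQ) = 1.838e-20*-7.483 = -1.376e-19 J
Step 4: Convert to eV: -1.376e-19/1.602e-19 = -0.8586 eV

-0.8586


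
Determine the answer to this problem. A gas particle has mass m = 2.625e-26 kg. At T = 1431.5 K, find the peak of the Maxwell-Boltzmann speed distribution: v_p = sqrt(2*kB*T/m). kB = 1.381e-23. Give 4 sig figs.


Step 1: Numerator = 2*kB*T = 2*1.381e-23*1431.5 = 3.954e-20
Step 2: Ratio = 3.954e-20 / 2.625e-26 = 1.506e+06
Step 3: v_p = sqrt(1.506e+06) = 1227 m/s

1227


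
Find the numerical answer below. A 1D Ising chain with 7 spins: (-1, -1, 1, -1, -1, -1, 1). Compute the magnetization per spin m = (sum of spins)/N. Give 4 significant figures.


Step 1: Count up spins (+1): 2, down spins (-1): 5
Step 2: Total magnetization M = 2 - 5 = -3
Step 3: m = M/N = -3/7 = -0.4286

-0.4286


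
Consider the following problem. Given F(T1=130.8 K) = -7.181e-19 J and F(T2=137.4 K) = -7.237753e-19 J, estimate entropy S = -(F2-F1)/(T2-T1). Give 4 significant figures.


Step 1: dF = F2 - F1 = -7.237753e-19 - (-7.181e-19) = -5.6753e-21 J
Step 2: dT = T2 - T1 = 137.4 - 130.8 = 6.6 K
Step 3: S = -dF/dT = -(-5.6753e-21)/6.6 = 8.599e-22 J/K

8.599e-22


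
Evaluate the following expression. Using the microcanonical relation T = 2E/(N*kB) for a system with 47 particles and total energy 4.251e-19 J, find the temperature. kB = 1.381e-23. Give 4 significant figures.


Step 1: Numerator = 2*E = 2*4.251e-19 = 8.502e-19 J
Step 2: Denominator = N*kB = 47*1.381e-23 = 6.491e-22
Step 3: T = 8.502e-19 / 6.491e-22 = 1310 K

1310


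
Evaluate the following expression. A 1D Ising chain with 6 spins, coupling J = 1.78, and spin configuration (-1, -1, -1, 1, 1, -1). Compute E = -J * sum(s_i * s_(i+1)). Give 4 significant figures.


Step 1: Nearest-neighbor products: 1, 1, -1, 1, -1
Step 2: Sum of products = 1
Step 3: E = -1.78 * 1 = -1.78

-1.78


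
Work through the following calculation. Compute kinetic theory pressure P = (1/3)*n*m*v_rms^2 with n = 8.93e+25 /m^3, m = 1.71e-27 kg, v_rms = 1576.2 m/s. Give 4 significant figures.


Step 1: v_rms^2 = 1576.2^2 = 2.484e+06
Step 2: n*m = 8.93e+25*1.71e-27 = 0.1527
Step 3: P = (1/3)*0.1527*2.484e+06 = 1.265e+05 Pa

1.265e+05


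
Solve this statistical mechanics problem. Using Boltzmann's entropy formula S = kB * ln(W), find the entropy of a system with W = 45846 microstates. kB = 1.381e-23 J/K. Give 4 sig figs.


Step 1: ln(W) = ln(45846) = 10.73
Step 2: S = kB * ln(W) = 1.381e-23 * 10.73
Step 3: S = 1.482e-22 J/K

1.482e-22


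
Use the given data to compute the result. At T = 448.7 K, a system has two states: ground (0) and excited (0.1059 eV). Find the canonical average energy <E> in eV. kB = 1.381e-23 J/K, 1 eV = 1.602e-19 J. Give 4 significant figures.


Step 1: beta*E = 0.1059*1.602e-19/(1.381e-23*448.7) = 2.738
Step 2: exp(-beta*E) = 0.06471
Step 3: <E> = 0.1059*0.06471/(1+0.06471) = 0.006436 eV

0.006436


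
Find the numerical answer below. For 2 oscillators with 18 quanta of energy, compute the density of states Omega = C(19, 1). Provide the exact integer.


Step 1: Use binomial coefficient C(19, 1)
Step 2: Numerator = 19! / 18!
Step 3: Denominator = 1!
Step 4: Omega = 19

19


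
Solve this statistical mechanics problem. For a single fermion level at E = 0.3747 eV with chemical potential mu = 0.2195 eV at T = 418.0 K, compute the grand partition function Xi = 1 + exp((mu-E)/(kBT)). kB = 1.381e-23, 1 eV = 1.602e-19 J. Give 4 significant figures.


Step 1: (mu - E) = 0.2195 - 0.3747 = -0.1552 eV
Step 2: x = (mu-E)*eV/(kB*T) = -0.1552*1.602e-19/(1.381e-23*418.0) = -4.307
Step 3: exp(x) = 0.01347
Step 4: Xi = 1 + 0.01347 = 1.013

1.013


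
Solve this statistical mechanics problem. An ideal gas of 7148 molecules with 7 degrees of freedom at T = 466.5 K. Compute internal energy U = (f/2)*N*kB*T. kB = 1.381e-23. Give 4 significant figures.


Step 1: f/2 = 7/2 = 3.5
Step 2: N*kB*T = 7148*1.381e-23*466.5 = 4.605e-17
Step 3: U = 3.5 * 4.605e-17 = 1.612e-16 J

1.612e-16


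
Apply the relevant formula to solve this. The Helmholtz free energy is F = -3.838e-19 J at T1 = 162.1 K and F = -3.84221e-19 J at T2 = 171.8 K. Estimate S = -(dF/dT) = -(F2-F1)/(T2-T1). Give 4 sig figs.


Step 1: dF = F2 - F1 = -3.84221e-19 - (-3.838e-19) = -4.21e-22 J
Step 2: dT = T2 - T1 = 171.8 - 162.1 = 9.7 K
Step 3: S = -dF/dT = -(-4.21e-22)/9.7 = 4.34e-23 J/K

4.34e-23


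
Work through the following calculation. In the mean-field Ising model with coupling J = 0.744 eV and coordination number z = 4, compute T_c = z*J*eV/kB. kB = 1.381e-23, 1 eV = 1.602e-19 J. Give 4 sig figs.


Step 1: z*J = 4*0.744 = 2.976 eV
Step 2: Convert to Joules: 2.976*1.602e-19 = 4.768e-19 J
Step 3: T_c = 4.768e-19 / 1.381e-23 = 3.452e+04 K

3.452e+04


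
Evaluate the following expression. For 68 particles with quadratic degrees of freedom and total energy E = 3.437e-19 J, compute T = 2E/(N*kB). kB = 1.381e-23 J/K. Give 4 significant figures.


Step 1: Numerator = 2*E = 2*3.437e-19 = 6.874e-19 J
Step 2: Denominator = N*kB = 68*1.381e-23 = 9.391e-22
Step 3: T = 6.874e-19 / 9.391e-22 = 732 K

732


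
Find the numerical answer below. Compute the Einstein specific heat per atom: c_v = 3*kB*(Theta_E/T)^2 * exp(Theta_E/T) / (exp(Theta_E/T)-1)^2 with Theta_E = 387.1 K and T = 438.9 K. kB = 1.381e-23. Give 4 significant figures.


Step 1: x = Theta_E/T = 387.1/438.9 = 0.882
Step 2: x^2 = 0.7779
Step 3: exp(x) = 2.416
Step 4: c_v = 3*1.381e-23*0.7779*2.416/(2.416-1)^2 = 3.885e-23

3.885e-23


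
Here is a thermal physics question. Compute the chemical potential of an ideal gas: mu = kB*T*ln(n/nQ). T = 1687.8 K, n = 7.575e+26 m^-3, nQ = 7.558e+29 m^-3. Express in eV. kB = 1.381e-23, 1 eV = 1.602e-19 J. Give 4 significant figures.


Step 1: n/nQ = 7.575e+26/7.558e+29 = 0.001002
Step 2: ln(n/nQ) = -6.906
Step 3: mu = kB*T*ln(n/nQ) = 2.331e-20*-6.906 = -1.61e-19 J
Step 4: Convert to eV: -1.61e-19/1.602e-19 = -1.005 eV

-1.005


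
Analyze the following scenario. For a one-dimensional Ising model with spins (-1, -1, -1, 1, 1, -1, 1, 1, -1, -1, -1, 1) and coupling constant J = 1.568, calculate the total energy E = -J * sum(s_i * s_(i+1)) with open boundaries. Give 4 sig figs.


Step 1: Nearest-neighbor products: 1, 1, -1, 1, -1, -1, 1, -1, 1, 1, -1
Step 2: Sum of products = 1
Step 3: E = -1.568 * 1 = -1.568

-1.568


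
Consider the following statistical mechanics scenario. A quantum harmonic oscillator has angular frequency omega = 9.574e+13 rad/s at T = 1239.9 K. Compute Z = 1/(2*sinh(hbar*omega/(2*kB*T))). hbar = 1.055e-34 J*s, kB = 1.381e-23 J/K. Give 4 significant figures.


Step 1: Compute x = hbar*omega/(kB*T) = 1.055e-34*9.574e+13/(1.381e-23*1239.9) = 0.5899
Step 2: x/2 = 0.2949
Step 3: sinh(x/2) = 0.2992
Step 4: Z = 1/(2*0.2992) = 1.671

1.671


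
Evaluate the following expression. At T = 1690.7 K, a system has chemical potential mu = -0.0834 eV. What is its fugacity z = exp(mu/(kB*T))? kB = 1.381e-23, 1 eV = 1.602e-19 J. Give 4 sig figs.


Step 1: Convert mu to Joules: -0.0834*1.602e-19 = -1.336e-20 J
Step 2: kB*T = 1.381e-23*1690.7 = 2.335e-20 J
Step 3: mu/(kB*T) = -0.5722
Step 4: z = exp(-0.5722) = 0.5643

0.5643


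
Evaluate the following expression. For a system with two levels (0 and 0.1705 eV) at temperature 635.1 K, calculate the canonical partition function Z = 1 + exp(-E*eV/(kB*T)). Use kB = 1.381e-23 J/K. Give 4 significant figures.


Step 1: Compute beta*E = E*eV/(kB*T) = 0.1705*1.602e-19/(1.381e-23*635.1) = 3.114
Step 2: exp(-beta*E) = exp(-3.114) = 0.04441
Step 3: Z = 1 + 0.04441 = 1.044

1.044


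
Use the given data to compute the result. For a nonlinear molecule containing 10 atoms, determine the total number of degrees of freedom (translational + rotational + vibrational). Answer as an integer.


Step 1: Translational DOF = 3
Step 2: Rotational DOF (nonlinear) = 3
Step 3: Vibrational DOF = 3*10 - 6 = 24
Step 4: Total = 3 + 3 + 24 = 30

30


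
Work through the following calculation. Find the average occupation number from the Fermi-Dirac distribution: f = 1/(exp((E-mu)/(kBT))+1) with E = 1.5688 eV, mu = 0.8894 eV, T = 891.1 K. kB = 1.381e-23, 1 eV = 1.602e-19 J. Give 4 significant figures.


Step 1: (E - mu) = 1.5688 - 0.8894 = 0.6794 eV
Step 2: Convert: (E-mu)*eV = 1.088e-19 J
Step 3: x = (E-mu)*eV/(kB*T) = 8.844
Step 4: f = 1/(exp(8.844)+1) = 0.0001442

0.0001442


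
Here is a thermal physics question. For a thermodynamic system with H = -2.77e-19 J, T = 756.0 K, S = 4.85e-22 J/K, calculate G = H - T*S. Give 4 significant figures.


Step 1: T*S = 756.0 * 4.85e-22 = 3.667e-19 J
Step 2: G = H - T*S = -2.77e-19 - 3.667e-19
Step 3: G = -6.437e-19 J

-6.437e-19


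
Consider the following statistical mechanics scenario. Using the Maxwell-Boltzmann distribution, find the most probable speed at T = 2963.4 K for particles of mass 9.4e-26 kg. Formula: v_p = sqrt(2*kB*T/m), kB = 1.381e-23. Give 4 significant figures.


Step 1: Numerator = 2*kB*T = 2*1.381e-23*2963.4 = 8.185e-20
Step 2: Ratio = 8.185e-20 / 9.4e-26 = 8.707e+05
Step 3: v_p = sqrt(8.707e+05) = 933.1 m/s

933.1


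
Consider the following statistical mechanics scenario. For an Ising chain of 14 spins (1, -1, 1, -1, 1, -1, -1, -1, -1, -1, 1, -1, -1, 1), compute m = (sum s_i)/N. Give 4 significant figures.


Step 1: Count up spins (+1): 5, down spins (-1): 9
Step 2: Total magnetization M = 5 - 9 = -4
Step 3: m = M/N = -4/14 = -0.2857

-0.2857


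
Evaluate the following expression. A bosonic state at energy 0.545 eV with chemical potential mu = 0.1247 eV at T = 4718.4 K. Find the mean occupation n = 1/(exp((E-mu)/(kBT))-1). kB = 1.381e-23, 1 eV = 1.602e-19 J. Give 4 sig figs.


Step 1: (E - mu) = 0.4203 eV
Step 2: x = (E-mu)*eV/(kB*T) = 0.4203*1.602e-19/(1.381e-23*4718.4) = 1.033
Step 3: exp(x) = 2.81
Step 4: n = 1/(exp(x)-1) = 0.5524

0.5524


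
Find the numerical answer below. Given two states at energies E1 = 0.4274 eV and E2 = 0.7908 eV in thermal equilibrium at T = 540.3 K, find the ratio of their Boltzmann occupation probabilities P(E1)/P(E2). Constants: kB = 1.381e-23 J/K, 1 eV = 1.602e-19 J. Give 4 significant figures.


Step 1: Compute energy difference dE = E1 - E2 = 0.4274 - 0.7908 = -0.3634 eV
Step 2: Convert to Joules: dE_J = -0.3634 * 1.602e-19 = -5.822e-20 J
Step 3: Compute exponent = -dE_J / (kB * T) = -(-5.822e-20) / (1.381e-23 * 540.3) = 7.802
Step 4: P(E1)/P(E2) = exp(7.802) = 2446

2446


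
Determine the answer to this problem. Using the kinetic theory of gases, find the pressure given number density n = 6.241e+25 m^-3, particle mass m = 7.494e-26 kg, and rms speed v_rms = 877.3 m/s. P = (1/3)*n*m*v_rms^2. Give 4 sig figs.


Step 1: v_rms^2 = 877.3^2 = 7.697e+05
Step 2: n*m = 6.241e+25*7.494e-26 = 4.677
Step 3: P = (1/3)*4.677*7.697e+05 = 1.2e+06 Pa

1.2e+06


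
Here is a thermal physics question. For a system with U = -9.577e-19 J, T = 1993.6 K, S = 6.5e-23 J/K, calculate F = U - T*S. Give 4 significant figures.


Step 1: T*S = 1993.6 * 6.5e-23 = 1.296e-19 J
Step 2: F = U - T*S = -9.577e-19 - 1.296e-19
Step 3: F = -1.087e-18 J

-1.087e-18


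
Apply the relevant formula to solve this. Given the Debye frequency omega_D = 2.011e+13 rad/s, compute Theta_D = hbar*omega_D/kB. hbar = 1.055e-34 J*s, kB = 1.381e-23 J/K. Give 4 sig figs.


Step 1: hbar*omega_D = 1.055e-34 * 2.011e+13 = 2.122e-21 J
Step 2: Theta_D = 2.122e-21 / 1.381e-23
Step 3: Theta_D = 153.6 K

153.6


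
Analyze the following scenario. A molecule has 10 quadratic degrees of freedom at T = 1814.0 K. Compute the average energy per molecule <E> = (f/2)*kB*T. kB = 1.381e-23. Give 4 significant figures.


Step 1: f/2 = 10/2 = 5
Step 2: kB*T = 1.381e-23 * 1814.0 = 2.505e-20
Step 3: <E> = 5 * 2.505e-20 = 1.253e-19 J

1.253e-19


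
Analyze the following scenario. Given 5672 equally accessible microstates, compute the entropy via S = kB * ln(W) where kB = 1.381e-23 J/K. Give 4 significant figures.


Step 1: ln(W) = ln(5672) = 8.643
Step 2: S = kB * ln(W) = 1.381e-23 * 8.643
Step 3: S = 1.194e-22 J/K

1.194e-22


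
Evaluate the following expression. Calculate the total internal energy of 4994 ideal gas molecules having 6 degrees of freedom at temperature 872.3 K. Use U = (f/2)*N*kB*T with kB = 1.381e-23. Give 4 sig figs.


Step 1: f/2 = 6/2 = 3.0
Step 2: N*kB*T = 4994*1.381e-23*872.3 = 6.016e-17
Step 3: U = 3.0 * 6.016e-17 = 1.805e-16 J

1.805e-16


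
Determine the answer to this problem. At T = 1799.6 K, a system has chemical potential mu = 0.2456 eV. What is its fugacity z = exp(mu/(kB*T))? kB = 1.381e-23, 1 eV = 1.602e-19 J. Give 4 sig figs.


Step 1: Convert mu to Joules: 0.2456*1.602e-19 = 3.935e-20 J
Step 2: kB*T = 1.381e-23*1799.6 = 2.485e-20 J
Step 3: mu/(kB*T) = 1.583
Step 4: z = exp(1.583) = 4.87

4.87


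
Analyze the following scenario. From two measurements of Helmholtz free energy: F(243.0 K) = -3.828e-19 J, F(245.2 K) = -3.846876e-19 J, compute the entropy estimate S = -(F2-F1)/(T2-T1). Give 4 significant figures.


Step 1: dF = F2 - F1 = -3.846876e-19 - (-3.828e-19) = -1.8876e-21 J
Step 2: dT = T2 - T1 = 245.2 - 243.0 = 2.2 K
Step 3: S = -dF/dT = -(-1.8876e-21)/2.2 = 8.58e-22 J/K

8.58e-22


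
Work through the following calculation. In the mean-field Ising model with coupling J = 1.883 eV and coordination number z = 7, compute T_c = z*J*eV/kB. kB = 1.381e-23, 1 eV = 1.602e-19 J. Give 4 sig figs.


Step 1: z*J = 7*1.883 = 13.18 eV
Step 2: Convert to Joules: 13.18*1.602e-19 = 2.112e-18 J
Step 3: T_c = 2.112e-18 / 1.381e-23 = 1.529e+05 K

1.529e+05


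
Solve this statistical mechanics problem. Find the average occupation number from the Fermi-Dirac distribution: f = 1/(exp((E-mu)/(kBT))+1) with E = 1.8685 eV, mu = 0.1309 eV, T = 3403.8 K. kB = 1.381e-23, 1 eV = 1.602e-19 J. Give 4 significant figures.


Step 1: (E - mu) = 1.8685 - 0.1309 = 1.738 eV
Step 2: Convert: (E-mu)*eV = 2.784e-19 J
Step 3: x = (E-mu)*eV/(kB*T) = 5.922
Step 4: f = 1/(exp(5.922)+1) = 0.002673

0.002673


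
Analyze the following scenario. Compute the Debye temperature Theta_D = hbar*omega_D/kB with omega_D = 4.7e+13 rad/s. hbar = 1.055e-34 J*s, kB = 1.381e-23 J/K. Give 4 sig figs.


Step 1: hbar*omega_D = 1.055e-34 * 4.7e+13 = 4.958e-21 J
Step 2: Theta_D = 4.958e-21 / 1.381e-23
Step 3: Theta_D = 359.1 K

359.1


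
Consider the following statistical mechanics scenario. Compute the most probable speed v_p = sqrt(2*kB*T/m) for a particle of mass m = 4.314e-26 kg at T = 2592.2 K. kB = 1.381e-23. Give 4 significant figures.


Step 1: Numerator = 2*kB*T = 2*1.381e-23*2592.2 = 7.16e-20
Step 2: Ratio = 7.16e-20 / 4.314e-26 = 1.66e+06
Step 3: v_p = sqrt(1.66e+06) = 1288 m/s

1288


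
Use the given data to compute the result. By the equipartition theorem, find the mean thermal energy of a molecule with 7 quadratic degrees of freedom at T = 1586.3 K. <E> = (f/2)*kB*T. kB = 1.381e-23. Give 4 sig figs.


Step 1: f/2 = 7/2 = 3.5
Step 2: kB*T = 1.381e-23 * 1586.3 = 2.191e-20
Step 3: <E> = 3.5 * 2.191e-20 = 7.667e-20 J

7.667e-20


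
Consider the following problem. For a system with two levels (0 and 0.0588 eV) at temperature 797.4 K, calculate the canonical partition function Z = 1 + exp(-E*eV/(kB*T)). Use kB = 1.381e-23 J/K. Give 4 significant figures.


Step 1: Compute beta*E = E*eV/(kB*T) = 0.0588*1.602e-19/(1.381e-23*797.4) = 0.8554
Step 2: exp(-beta*E) = exp(-0.8554) = 0.4251
Step 3: Z = 1 + 0.4251 = 1.425

1.425


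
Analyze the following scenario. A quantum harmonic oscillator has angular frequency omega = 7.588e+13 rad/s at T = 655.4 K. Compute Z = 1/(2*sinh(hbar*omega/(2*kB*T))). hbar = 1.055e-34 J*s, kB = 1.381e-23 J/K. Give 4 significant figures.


Step 1: Compute x = hbar*omega/(kB*T) = 1.055e-34*7.588e+13/(1.381e-23*655.4) = 0.8845
Step 2: x/2 = 0.4422
Step 3: sinh(x/2) = 0.4568
Step 4: Z = 1/(2*0.4568) = 1.095

1.095


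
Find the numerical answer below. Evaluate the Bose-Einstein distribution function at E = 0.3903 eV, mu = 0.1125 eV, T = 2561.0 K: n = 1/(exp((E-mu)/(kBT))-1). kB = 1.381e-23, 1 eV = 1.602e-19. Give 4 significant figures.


Step 1: (E - mu) = 0.2778 eV
Step 2: x = (E-mu)*eV/(kB*T) = 0.2778*1.602e-19/(1.381e-23*2561.0) = 1.258
Step 3: exp(x) = 3.52
Step 4: n = 1/(exp(x)-1) = 0.3969

0.3969


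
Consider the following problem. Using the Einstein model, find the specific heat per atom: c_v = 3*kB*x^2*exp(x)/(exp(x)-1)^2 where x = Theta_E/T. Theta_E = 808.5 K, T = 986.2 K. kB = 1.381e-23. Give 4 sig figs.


Step 1: x = Theta_E/T = 808.5/986.2 = 0.8198
Step 2: x^2 = 0.6721
Step 3: exp(x) = 2.27
Step 4: c_v = 3*1.381e-23*0.6721*2.27/(2.27-1)^2 = 3.919e-23

3.919e-23


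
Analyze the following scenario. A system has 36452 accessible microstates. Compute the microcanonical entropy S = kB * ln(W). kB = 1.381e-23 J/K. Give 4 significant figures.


Step 1: ln(W) = ln(36452) = 10.5
Step 2: S = kB * ln(W) = 1.381e-23 * 10.5
Step 3: S = 1.451e-22 J/K

1.451e-22


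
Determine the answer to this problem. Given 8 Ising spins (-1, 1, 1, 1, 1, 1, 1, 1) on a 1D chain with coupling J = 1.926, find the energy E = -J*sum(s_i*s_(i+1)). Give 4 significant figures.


Step 1: Nearest-neighbor products: -1, 1, 1, 1, 1, 1, 1
Step 2: Sum of products = 5
Step 3: E = -1.926 * 5 = -9.63

-9.63


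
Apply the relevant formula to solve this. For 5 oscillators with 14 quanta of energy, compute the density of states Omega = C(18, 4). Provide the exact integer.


Step 1: Use binomial coefficient C(18, 4)
Step 2: Numerator = 18! / 14!
Step 3: Denominator = 4!
Step 4: Omega = 3060

3060


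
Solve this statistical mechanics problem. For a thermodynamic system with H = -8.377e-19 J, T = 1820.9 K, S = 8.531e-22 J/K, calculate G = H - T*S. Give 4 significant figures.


Step 1: T*S = 1820.9 * 8.531e-22 = 1.553e-18 J
Step 2: G = H - T*S = -8.377e-19 - 1.553e-18
Step 3: G = -2.391e-18 J

-2.391e-18


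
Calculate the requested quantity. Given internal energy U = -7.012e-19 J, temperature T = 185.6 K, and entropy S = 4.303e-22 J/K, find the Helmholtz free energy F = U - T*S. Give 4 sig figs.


Step 1: T*S = 185.6 * 4.303e-22 = 7.986e-20 J
Step 2: F = U - T*S = -7.012e-19 - 7.986e-20
Step 3: F = -7.811e-19 J

-7.811e-19


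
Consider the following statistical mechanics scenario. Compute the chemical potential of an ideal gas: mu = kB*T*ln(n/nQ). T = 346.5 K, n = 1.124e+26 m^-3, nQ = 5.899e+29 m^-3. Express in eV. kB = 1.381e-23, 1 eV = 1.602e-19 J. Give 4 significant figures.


Step 1: n/nQ = 1.124e+26/5.899e+29 = 0.0001905
Step 2: ln(n/nQ) = -8.566
Step 3: mu = kB*T*ln(n/nQ) = 4.785e-21*-8.566 = -4.099e-20 J
Step 4: Convert to eV: -4.099e-20/1.602e-19 = -0.2559 eV

-0.2559


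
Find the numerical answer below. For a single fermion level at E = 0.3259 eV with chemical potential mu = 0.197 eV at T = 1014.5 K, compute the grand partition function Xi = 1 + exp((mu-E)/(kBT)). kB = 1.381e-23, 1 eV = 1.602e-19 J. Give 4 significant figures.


Step 1: (mu - E) = 0.197 - 0.3259 = -0.1289 eV
Step 2: x = (mu-E)*eV/(kB*T) = -0.1289*1.602e-19/(1.381e-23*1014.5) = -1.474
Step 3: exp(x) = 0.229
Step 4: Xi = 1 + 0.229 = 1.229

1.229


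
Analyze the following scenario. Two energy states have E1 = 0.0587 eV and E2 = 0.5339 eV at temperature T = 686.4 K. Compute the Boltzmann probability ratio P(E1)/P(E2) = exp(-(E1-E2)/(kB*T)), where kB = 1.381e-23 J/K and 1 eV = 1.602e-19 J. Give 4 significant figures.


Step 1: Compute energy difference dE = E1 - E2 = 0.0587 - 0.5339 = -0.4752 eV
Step 2: Convert to Joules: dE_J = -0.4752 * 1.602e-19 = -7.613e-20 J
Step 3: Compute exponent = -dE_J / (kB * T) = -(-7.613e-20) / (1.381e-23 * 686.4) = 8.031
Step 4: P(E1)/P(E2) = exp(8.031) = 3075

3075


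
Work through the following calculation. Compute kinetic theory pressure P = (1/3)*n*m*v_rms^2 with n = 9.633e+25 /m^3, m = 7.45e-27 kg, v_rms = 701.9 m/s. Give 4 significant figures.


Step 1: v_rms^2 = 701.9^2 = 4.927e+05
Step 2: n*m = 9.633e+25*7.45e-27 = 0.7177
Step 3: P = (1/3)*0.7177*4.927e+05 = 1.179e+05 Pa

1.179e+05


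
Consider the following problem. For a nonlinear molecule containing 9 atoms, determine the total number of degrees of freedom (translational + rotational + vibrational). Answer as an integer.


Step 1: Translational DOF = 3
Step 2: Rotational DOF (nonlinear) = 3
Step 3: Vibrational DOF = 3*9 - 6 = 21
Step 4: Total = 3 + 3 + 21 = 27

27


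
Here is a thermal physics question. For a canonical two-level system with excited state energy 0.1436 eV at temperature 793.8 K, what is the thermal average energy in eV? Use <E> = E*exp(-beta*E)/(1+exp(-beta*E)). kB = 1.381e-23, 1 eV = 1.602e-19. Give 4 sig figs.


Step 1: beta*E = 0.1436*1.602e-19/(1.381e-23*793.8) = 2.099
Step 2: exp(-beta*E) = 0.1226
Step 3: <E> = 0.1436*0.1226/(1+0.1226) = 0.01569 eV

0.01569


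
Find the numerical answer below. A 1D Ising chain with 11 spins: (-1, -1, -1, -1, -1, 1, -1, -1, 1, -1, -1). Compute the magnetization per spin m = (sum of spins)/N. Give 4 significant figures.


Step 1: Count up spins (+1): 2, down spins (-1): 9
Step 2: Total magnetization M = 2 - 9 = -7
Step 3: m = M/N = -7/11 = -0.6364

-0.6364


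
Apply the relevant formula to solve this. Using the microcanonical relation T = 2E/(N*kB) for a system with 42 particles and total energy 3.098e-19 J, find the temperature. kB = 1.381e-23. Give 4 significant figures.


Step 1: Numerator = 2*E = 2*3.098e-19 = 6.196e-19 J
Step 2: Denominator = N*kB = 42*1.381e-23 = 5.8e-22
Step 3: T = 6.196e-19 / 5.8e-22 = 1068 K

1068


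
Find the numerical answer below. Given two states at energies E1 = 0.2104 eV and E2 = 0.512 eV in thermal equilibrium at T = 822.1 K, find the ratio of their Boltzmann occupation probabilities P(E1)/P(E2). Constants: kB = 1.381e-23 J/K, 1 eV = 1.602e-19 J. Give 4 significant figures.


Step 1: Compute energy difference dE = E1 - E2 = 0.2104 - 0.512 = -0.3016 eV
Step 2: Convert to Joules: dE_J = -0.3016 * 1.602e-19 = -4.832e-20 J
Step 3: Compute exponent = -dE_J / (kB * T) = -(-4.832e-20) / (1.381e-23 * 822.1) = 4.256
Step 4: P(E1)/P(E2) = exp(4.256) = 70.51

70.51


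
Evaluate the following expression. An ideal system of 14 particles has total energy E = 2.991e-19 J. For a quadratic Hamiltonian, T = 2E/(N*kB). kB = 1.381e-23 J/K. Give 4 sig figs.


Step 1: Numerator = 2*E = 2*2.991e-19 = 5.982e-19 J
Step 2: Denominator = N*kB = 14*1.381e-23 = 1.933e-22
Step 3: T = 5.982e-19 / 1.933e-22 = 3094 K

3094


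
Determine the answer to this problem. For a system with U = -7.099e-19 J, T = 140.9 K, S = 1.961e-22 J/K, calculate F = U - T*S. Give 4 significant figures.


Step 1: T*S = 140.9 * 1.961e-22 = 2.763e-20 J
Step 2: F = U - T*S = -7.099e-19 - 2.763e-20
Step 3: F = -7.375e-19 J

-7.375e-19


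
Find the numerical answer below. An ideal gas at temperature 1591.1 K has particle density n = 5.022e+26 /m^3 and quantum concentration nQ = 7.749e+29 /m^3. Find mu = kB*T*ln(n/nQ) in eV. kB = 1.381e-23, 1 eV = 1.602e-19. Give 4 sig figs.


Step 1: n/nQ = 5.022e+26/7.749e+29 = 0.0006481
Step 2: ln(n/nQ) = -7.341
Step 3: mu = kB*T*ln(n/nQ) = 2.197e-20*-7.341 = -1.613e-19 J
Step 4: Convert to eV: -1.613e-19/1.602e-19 = -1.007 eV

-1.007


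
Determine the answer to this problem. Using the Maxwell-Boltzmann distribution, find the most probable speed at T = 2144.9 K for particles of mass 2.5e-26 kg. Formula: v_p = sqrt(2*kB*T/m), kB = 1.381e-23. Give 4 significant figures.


Step 1: Numerator = 2*kB*T = 2*1.381e-23*2144.9 = 5.924e-20
Step 2: Ratio = 5.924e-20 / 2.5e-26 = 2.37e+06
Step 3: v_p = sqrt(2.37e+06) = 1539 m/s

1539


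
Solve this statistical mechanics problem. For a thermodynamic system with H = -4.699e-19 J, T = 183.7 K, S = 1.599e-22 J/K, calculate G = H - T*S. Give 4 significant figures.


Step 1: T*S = 183.7 * 1.599e-22 = 2.937e-20 J
Step 2: G = H - T*S = -4.699e-19 - 2.937e-20
Step 3: G = -4.993e-19 J

-4.993e-19


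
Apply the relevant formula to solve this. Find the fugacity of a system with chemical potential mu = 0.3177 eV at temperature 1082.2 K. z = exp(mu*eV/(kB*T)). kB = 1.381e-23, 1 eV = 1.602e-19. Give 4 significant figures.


Step 1: Convert mu to Joules: 0.3177*1.602e-19 = 5.09e-20 J
Step 2: kB*T = 1.381e-23*1082.2 = 1.495e-20 J
Step 3: mu/(kB*T) = 3.405
Step 4: z = exp(3.405) = 30.13

30.13


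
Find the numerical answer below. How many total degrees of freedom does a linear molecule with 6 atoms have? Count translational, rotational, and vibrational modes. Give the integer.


Step 1: Translational DOF = 3
Step 2: Rotational DOF (linear) = 2
Step 3: Vibrational DOF = 3*6 - 5 = 13
Step 4: Total = 3 + 2 + 13 = 18

18


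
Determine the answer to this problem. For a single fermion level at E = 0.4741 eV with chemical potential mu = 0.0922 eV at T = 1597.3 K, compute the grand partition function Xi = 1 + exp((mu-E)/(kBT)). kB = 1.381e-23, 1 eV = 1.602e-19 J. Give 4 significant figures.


Step 1: (mu - E) = 0.0922 - 0.4741 = -0.3819 eV
Step 2: x = (mu-E)*eV/(kB*T) = -0.3819*1.602e-19/(1.381e-23*1597.3) = -2.774
Step 3: exp(x) = 0.06244
Step 4: Xi = 1 + 0.06244 = 1.062

1.062


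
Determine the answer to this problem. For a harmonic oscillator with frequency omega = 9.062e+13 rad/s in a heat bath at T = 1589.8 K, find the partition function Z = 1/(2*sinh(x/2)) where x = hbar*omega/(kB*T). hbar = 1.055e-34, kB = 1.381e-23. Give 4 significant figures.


Step 1: Compute x = hbar*omega/(kB*T) = 1.055e-34*9.062e+13/(1.381e-23*1589.8) = 0.4355
Step 2: x/2 = 0.2177
Step 3: sinh(x/2) = 0.2195
Step 4: Z = 1/(2*0.2195) = 2.278

2.278


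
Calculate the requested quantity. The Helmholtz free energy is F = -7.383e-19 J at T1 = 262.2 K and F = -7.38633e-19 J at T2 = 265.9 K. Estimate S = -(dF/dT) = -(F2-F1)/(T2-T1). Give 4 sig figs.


Step 1: dF = F2 - F1 = -7.38633e-19 - (-7.383e-19) = -3.33e-22 J
Step 2: dT = T2 - T1 = 265.9 - 262.2 = 3.7 K
Step 3: S = -dF/dT = -(-3.33e-22)/3.7 = 9e-23 J/K

9e-23


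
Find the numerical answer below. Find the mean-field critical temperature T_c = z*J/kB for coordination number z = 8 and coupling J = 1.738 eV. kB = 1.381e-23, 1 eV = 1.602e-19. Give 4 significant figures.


Step 1: z*J = 8*1.738 = 13.9 eV
Step 2: Convert to Joules: 13.9*1.602e-19 = 2.227e-18 J
Step 3: T_c = 2.227e-18 / 1.381e-23 = 1.613e+05 K

1.613e+05


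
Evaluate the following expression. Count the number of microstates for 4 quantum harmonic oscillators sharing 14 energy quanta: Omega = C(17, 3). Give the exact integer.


Step 1: Use binomial coefficient C(17, 3)
Step 2: Numerator = 17! / 14!
Step 3: Denominator = 3!
Step 4: Omega = 680

680


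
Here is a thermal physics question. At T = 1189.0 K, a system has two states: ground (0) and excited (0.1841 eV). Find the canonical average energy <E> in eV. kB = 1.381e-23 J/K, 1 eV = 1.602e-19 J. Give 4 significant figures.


Step 1: beta*E = 0.1841*1.602e-19/(1.381e-23*1189.0) = 1.796
Step 2: exp(-beta*E) = 0.1659
Step 3: <E> = 0.1841*0.1659/(1+0.1659) = 0.0262 eV

0.0262


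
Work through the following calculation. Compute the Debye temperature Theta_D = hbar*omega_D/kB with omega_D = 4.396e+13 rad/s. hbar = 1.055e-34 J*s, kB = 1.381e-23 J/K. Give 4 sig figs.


Step 1: hbar*omega_D = 1.055e-34 * 4.396e+13 = 4.638e-21 J
Step 2: Theta_D = 4.638e-21 / 1.381e-23
Step 3: Theta_D = 335.8 K

335.8


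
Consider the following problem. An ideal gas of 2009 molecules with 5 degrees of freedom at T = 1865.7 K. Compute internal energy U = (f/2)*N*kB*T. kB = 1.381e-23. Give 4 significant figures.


Step 1: f/2 = 5/2 = 2.5
Step 2: N*kB*T = 2009*1.381e-23*1865.7 = 5.176e-17
Step 3: U = 2.5 * 5.176e-17 = 1.294e-16 J

1.294e-16


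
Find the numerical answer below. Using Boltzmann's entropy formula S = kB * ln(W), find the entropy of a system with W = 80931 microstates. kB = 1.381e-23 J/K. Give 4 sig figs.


Step 1: ln(W) = ln(80931) = 11.3
Step 2: S = kB * ln(W) = 1.381e-23 * 11.3
Step 3: S = 1.561e-22 J/K

1.561e-22


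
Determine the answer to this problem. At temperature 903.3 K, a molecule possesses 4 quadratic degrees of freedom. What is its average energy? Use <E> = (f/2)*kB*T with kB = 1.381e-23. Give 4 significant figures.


Step 1: f/2 = 4/2 = 2
Step 2: kB*T = 1.381e-23 * 903.3 = 1.247e-20
Step 3: <E> = 2 * 1.247e-20 = 2.495e-20 J

2.495e-20


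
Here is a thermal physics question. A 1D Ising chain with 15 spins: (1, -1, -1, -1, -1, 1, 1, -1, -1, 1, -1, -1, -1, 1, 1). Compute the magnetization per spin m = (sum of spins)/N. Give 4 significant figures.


Step 1: Count up spins (+1): 6, down spins (-1): 9
Step 2: Total magnetization M = 6 - 9 = -3
Step 3: m = M/N = -3/15 = -0.2

-0.2


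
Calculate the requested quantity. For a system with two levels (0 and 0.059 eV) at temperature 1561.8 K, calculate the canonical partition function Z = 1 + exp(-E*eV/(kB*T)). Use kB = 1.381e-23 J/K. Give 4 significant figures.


Step 1: Compute beta*E = E*eV/(kB*T) = 0.059*1.602e-19/(1.381e-23*1561.8) = 0.4382
Step 2: exp(-beta*E) = exp(-0.4382) = 0.6452
Step 3: Z = 1 + 0.6452 = 1.645

1.645


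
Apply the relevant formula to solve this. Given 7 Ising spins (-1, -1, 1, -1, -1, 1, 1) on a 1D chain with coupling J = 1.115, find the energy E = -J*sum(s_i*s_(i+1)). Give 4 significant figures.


Step 1: Nearest-neighbor products: 1, -1, -1, 1, -1, 1
Step 2: Sum of products = 0
Step 3: E = -1.115 * 0 = 0

0


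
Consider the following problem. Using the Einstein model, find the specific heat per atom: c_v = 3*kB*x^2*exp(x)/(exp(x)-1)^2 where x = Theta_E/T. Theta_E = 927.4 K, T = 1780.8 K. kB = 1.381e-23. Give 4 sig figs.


Step 1: x = Theta_E/T = 927.4/1780.8 = 0.5208
Step 2: x^2 = 0.2712
Step 3: exp(x) = 1.683
Step 4: c_v = 3*1.381e-23*0.2712*1.683/(1.683-1)^2 = 4.051e-23

4.051e-23


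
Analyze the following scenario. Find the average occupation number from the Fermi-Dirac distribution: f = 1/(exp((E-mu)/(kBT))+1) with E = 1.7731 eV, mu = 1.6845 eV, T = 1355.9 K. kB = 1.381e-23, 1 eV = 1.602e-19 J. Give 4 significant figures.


Step 1: (E - mu) = 1.7731 - 1.6845 = 0.0886 eV
Step 2: Convert: (E-mu)*eV = 1.419e-20 J
Step 3: x = (E-mu)*eV/(kB*T) = 0.758
Step 4: f = 1/(exp(0.758)+1) = 0.3191

0.3191


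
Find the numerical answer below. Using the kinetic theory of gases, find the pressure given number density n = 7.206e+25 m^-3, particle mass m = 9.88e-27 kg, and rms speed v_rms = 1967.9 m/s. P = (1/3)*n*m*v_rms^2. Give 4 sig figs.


Step 1: v_rms^2 = 1967.9^2 = 3.873e+06
Step 2: n*m = 7.206e+25*9.88e-27 = 0.712
Step 3: P = (1/3)*0.712*3.873e+06 = 9.19e+05 Pa

9.19e+05


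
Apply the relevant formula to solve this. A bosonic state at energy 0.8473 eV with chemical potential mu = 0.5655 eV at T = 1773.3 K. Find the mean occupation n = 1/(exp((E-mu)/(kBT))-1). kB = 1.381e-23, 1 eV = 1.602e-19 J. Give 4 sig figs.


Step 1: (E - mu) = 0.2818 eV
Step 2: x = (E-mu)*eV/(kB*T) = 0.2818*1.602e-19/(1.381e-23*1773.3) = 1.843
Step 3: exp(x) = 6.318
Step 4: n = 1/(exp(x)-1) = 0.188

0.188


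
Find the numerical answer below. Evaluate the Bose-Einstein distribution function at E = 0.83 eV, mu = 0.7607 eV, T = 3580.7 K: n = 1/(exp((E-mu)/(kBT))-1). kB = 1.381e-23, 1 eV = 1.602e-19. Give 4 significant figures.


Step 1: (E - mu) = 0.0693 eV
Step 2: x = (E-mu)*eV/(kB*T) = 0.0693*1.602e-19/(1.381e-23*3580.7) = 0.2245
Step 3: exp(x) = 1.252
Step 4: n = 1/(exp(x)-1) = 3.973

3.973


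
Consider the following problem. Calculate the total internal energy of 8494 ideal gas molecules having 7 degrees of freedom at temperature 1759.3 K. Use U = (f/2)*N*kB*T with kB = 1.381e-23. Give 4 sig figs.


Step 1: f/2 = 7/2 = 3.5
Step 2: N*kB*T = 8494*1.381e-23*1759.3 = 2.064e-16
Step 3: U = 3.5 * 2.064e-16 = 7.223e-16 J

7.223e-16


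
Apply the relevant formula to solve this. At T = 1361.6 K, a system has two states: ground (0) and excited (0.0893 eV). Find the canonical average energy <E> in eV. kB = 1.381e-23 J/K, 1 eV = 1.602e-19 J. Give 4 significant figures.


Step 1: beta*E = 0.0893*1.602e-19/(1.381e-23*1361.6) = 0.7608
Step 2: exp(-beta*E) = 0.4673
Step 3: <E> = 0.0893*0.4673/(1+0.4673) = 0.02844 eV

0.02844


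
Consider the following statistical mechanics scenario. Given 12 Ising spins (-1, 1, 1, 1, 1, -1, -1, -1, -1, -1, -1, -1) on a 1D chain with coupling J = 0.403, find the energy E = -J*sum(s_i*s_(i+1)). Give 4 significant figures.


Step 1: Nearest-neighbor products: -1, 1, 1, 1, -1, 1, 1, 1, 1, 1, 1
Step 2: Sum of products = 7
Step 3: E = -0.403 * 7 = -2.821

-2.821


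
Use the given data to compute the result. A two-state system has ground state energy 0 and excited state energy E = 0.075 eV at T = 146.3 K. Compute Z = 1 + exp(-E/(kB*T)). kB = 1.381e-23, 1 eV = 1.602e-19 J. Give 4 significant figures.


Step 1: Compute beta*E = E*eV/(kB*T) = 0.075*1.602e-19/(1.381e-23*146.3) = 5.947
Step 2: exp(-beta*E) = exp(-5.947) = 0.002614
Step 3: Z = 1 + 0.002614 = 1.003

1.003


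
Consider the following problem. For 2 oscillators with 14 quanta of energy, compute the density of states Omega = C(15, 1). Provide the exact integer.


Step 1: Use binomial coefficient C(15, 1)
Step 2: Numerator = 15! / 14!
Step 3: Denominator = 1!
Step 4: Omega = 15

15
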